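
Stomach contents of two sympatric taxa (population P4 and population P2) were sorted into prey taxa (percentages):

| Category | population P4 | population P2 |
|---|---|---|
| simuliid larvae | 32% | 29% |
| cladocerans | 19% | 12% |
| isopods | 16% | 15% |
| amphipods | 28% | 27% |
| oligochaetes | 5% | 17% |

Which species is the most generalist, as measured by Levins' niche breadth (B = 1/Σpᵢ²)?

Convert percentages to proportions (divide by 100).
Σp_P4ᵢ² = 0.32² + 0.19² + 0.16² + 0.28² + 0.05² = 0.1024 + 0.0361 + 0.0256 + 0.0784 + 0.0025 = 0.2450
B_P4 = 1 / 0.2450 = 4.0816
Σp_P2ᵢ² = 0.29² + 0.12² + 0.15² + 0.27² + 0.17² = 0.0841 + 0.0144 + 0.0225 + 0.0729 + 0.0289 = 0.2228
B_P2 = 1 / 0.2228 = 4.4883
Highest B → broadest niche (most generalist): population P2 (B = 4.49).

population P2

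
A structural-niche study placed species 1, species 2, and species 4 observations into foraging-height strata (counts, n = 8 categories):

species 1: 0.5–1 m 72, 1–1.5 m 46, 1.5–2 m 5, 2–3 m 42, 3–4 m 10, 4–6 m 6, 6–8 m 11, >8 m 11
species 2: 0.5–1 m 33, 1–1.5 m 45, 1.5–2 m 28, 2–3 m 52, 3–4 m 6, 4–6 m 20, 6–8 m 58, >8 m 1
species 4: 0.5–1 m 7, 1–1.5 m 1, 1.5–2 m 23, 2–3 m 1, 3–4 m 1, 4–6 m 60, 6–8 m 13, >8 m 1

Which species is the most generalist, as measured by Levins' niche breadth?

species 2

Proportions for species 1 (n=203): 72/203=0.3547, 46/203=0.2266, 5/203=0.0246, 42/203=0.2069, 10/203=0.0493, 6/203=0.0296, 11/203=0.0542, 11/203=0.0542
Proportions for species 2 (n=243): 33/243=0.1358, 45/243=0.1852, 28/243=0.1152, 52/243=0.2140, 6/243=0.0247, 20/243=0.0823, 58/243=0.2387, 1/243=0.0041
Proportions for species 4 (n=107): 7/107=0.0654, 1/107=0.0093, 23/107=0.2150, 1/107=0.0093, 1/107=0.0093, 60/107=0.5607, 13/107=0.1215, 1/107=0.0093
Σp_1ᵢ² = 0.3547² + 0.2266² + 0.0246² + 0.2069² + 0.0493² + 0.0296² + 0.0542² + 0.0542² = 0.125812 + 0.051348 + 0.000605 + 0.042808 + 0.002430 + 0.000876 + 0.002938 + 0.002938 = 0.229755
B_1 = 1 / 0.229755 = 4.3525
Σp_2ᵢ² = 0.1358² + 0.1852² + 0.1152² + 0.2140² + 0.0247² + 0.0823² + 0.2387² + 0.0041² = 0.018442 + 0.034299 + 0.013271 + 0.045796 + 0.000610 + 0.006773 + 0.056978 + 0.000017 = 0.176186
B_2 = 1 / 0.176186 = 5.6758
Σp_4ᵢ² = 0.0654² + 0.0093² + 0.2150² + 0.0093² + 0.0093² + 0.5607² + 0.1215² + 0.0093² = 0.004277 + 0.000086 + 0.046225 + 0.000086 + 0.000086 + 0.314384 + 0.014762 + 0.000086 = 0.379992
B_4 = 1 / 0.379992 = 2.6316
Highest B → broadest niche (most generalist): species 2 (B = 5.68).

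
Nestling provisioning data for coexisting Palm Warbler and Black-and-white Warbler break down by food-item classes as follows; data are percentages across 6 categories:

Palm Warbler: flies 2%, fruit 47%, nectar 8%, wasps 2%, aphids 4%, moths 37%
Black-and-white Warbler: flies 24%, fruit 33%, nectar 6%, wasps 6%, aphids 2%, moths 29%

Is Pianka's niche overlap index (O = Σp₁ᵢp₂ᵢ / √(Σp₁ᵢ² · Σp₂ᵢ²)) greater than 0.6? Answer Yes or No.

Yes

Convert percentages to proportions (divide by 100).
Σ p₁ᵢp₂ᵢ = 0.0048 + 0.1551 + 0.0048 + 0.0012 + 0.0008 + 0.1073 = 0.2740
Σp_1ᵢ² = 0.02² + 0.47² + 0.08² + 0.02² + 0.04² + 0.37² = 0.0004 + 0.2209 + 0.0064 + 0.0004 + 0.0016 + 0.1369 = 0.3666
Σp_2ᵢ² = 0.24² + 0.33² + 0.06² + 0.06² + 0.02² + 0.29² = 0.0576 + 0.1089 + 0.0036 + 0.0036 + 0.0004 + 0.0841 = 0.2582
O = 0.2740 / √(0.3666 × 0.2582) = 0.2740 / 0.30766 = 0.8906
O = 0.8906 > 0.6 → Yes.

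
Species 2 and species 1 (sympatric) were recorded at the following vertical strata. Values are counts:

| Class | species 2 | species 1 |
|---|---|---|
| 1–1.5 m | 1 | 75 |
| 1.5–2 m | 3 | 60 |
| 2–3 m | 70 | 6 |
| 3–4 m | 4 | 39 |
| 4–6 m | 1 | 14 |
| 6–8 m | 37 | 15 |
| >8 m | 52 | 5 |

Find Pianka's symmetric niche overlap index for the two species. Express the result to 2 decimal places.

Proportions for species 2 (n=168): 1/168=0.0060, 3/168=0.0179, 70/168=0.4167, 4/168=0.0238, 1/168=0.0060, 37/168=0.2202, 52/168=0.3095
Proportions for species 1 (n=214): 75/214=0.3505, 60/214=0.2804, 6/214=0.0280, 39/214=0.1822, 14/214=0.0654, 15/214=0.0701, 5/214=0.0234
Σ p₁ᵢp₂ᵢ = 0.002103 + 0.005019 + 0.011668 + 0.004336 + 0.000392 + 0.015436 + 0.007242 = 0.046196
Σp_1ᵢ² = 0.0060² + 0.0179² + 0.4167² + 0.0238² + 0.0060² + 0.2202² + 0.3095² = 0.000036 + 0.000320 + 0.173639 + 0.000566 + 0.000036 + 0.048488 + 0.095790 = 0.318875
Σp_2ᵢ² = 0.3505² + 0.2804² + 0.0280² + 0.1822² + 0.0654² + 0.0701² + 0.0234² = 0.122850 + 0.078624 + 0.000784 + 0.033197 + 0.004277 + 0.004914 + 0.000548 = 0.245194
O = 0.046196 / √(0.318875 × 0.245194) = 0.046196 / 0.2796180 = 0.1652

0.17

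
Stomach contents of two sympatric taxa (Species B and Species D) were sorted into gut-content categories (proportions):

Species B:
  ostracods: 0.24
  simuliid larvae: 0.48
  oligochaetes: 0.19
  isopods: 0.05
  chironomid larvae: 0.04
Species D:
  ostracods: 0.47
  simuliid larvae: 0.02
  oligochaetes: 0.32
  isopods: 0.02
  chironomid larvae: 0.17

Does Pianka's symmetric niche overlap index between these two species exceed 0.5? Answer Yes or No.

Yes

Σ p₁ᵢp₂ᵢ = 0.1128 + 0.0096 + 0.0608 + 0.0010 + 0.0068 = 0.1910
Σp_1ᵢ² = 0.24² + 0.48² + 0.19² + 0.05² + 0.04² = 0.0576 + 0.2304 + 0.0361 + 0.0025 + 0.0016 = 0.3282
Σp_2ᵢ² = 0.47² + 0.02² + 0.32² + 0.02² + 0.17² = 0.2209 + 0.0004 + 0.1024 + 0.0004 + 0.0289 = 0.3530
O = 0.1910 / √(0.3282 × 0.3530) = 0.1910 / 0.34037 = 0.5612
O = 0.5612 > 0.5 → Yes.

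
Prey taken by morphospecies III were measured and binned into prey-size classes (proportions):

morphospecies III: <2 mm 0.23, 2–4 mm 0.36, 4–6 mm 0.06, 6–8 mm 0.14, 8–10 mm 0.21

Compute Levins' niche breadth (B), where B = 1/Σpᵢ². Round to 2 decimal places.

4.00

Σpᵢ² = 0.23² + 0.36² + 0.06² + 0.14² + 0.21² = 0.0529 + 0.1296 + 0.0036 + 0.0196 + 0.0441 = 0.2498
B = 1 / 0.2498 = 4.0032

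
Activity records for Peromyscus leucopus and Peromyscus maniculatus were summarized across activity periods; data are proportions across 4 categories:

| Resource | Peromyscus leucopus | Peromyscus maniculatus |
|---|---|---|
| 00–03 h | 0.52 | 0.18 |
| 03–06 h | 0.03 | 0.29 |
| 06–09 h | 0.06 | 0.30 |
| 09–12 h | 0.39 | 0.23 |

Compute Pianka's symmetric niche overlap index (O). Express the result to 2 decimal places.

0.63

Σ p₁ᵢp₂ᵢ = 0.0936 + 0.0087 + 0.0180 + 0.0897 = 0.2100
Σp_1ᵢ² = 0.52² + 0.03² + 0.06² + 0.39² = 0.2704 + 0.0009 + 0.0036 + 0.1521 = 0.4270
Σp_2ᵢ² = 0.18² + 0.29² + 0.30² + 0.23² = 0.0324 + 0.0841 + 0.0900 + 0.0529 = 0.2594
O = 0.2100 / √(0.4270 × 0.2594) = 0.2100 / 0.33281 = 0.6310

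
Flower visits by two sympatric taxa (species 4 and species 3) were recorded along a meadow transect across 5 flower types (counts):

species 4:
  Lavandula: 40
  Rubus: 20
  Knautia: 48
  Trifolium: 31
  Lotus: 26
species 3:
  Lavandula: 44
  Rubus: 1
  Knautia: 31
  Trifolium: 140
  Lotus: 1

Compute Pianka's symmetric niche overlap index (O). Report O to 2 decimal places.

0.66

Proportions for species 4 (n=165): 40/165=0.2424, 20/165=0.1212, 48/165=0.2909, 31/165=0.1879, 26/165=0.1576
Proportions for species 3 (n=217): 44/217=0.2028, 1/217=0.0046, 31/217=0.1429, 140/217=0.6452, 1/217=0.0046
Σ p₁ᵢp₂ᵢ = 0.049159 + 0.000558 + 0.041570 + 0.121233 + 0.000725 = 0.213245
Σp_1ᵢ² = 0.2424² + 0.1212² + 0.2909² + 0.1879² + 0.1576² = 0.058758 + 0.014689 + 0.084623 + 0.035306 + 0.024838 = 0.218214
Σp_2ᵢ² = 0.2028² + 0.0046² + 0.1429² + 0.6452² + 0.0046² = 0.041128 + 0.000021 + 0.020420 + 0.416283 + 0.000021 = 0.477873
O = 0.213245 / √(0.218214 × 0.477873) = 0.213245 / 0.3229219 = 0.6604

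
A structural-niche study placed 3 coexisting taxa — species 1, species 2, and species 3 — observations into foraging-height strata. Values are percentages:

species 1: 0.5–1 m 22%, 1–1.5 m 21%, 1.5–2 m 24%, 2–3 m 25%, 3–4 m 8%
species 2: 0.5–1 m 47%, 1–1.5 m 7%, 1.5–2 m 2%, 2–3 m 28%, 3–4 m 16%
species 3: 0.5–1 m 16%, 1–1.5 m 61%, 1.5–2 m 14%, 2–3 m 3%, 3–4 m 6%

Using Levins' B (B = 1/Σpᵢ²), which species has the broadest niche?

Convert percentages to proportions (divide by 100).
Σp_1ᵢ² = 0.22² + 0.21² + 0.24² + 0.25² + 0.08² = 0.0484 + 0.0441 + 0.0576 + 0.0625 + 0.0064 = 0.2190
B_1 = 1 / 0.2190 = 4.5662
Σp_2ᵢ² = 0.47² + 0.07² + 0.02² + 0.28² + 0.16² = 0.2209 + 0.0049 + 0.0004 + 0.0784 + 0.0256 = 0.3302
B_2 = 1 / 0.3302 = 3.0285
Σp_3ᵢ² = 0.16² + 0.61² + 0.14² + 0.03² + 0.06² = 0.0256 + 0.3721 + 0.0196 + 0.0009 + 0.0036 = 0.4218
B_3 = 1 / 0.4218 = 2.3708
Highest B → broadest niche (most generalist): species 1 (B = 4.57).

species 1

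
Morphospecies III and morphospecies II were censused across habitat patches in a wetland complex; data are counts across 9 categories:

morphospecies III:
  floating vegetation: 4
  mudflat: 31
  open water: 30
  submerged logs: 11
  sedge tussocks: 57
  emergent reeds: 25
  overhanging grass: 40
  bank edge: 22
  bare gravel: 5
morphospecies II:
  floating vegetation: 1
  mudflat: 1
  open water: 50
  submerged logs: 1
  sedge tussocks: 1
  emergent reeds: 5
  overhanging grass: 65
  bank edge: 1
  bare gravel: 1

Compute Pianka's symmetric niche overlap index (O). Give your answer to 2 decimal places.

0.59

Proportions for morphospecies III (n=225): 4/225=0.0178, 31/225=0.1378, 30/225=0.1333, 11/225=0.0489, 57/225=0.2533, 25/225=0.1111, 40/225=0.1778, 22/225=0.0978, 5/225=0.0222
Proportions for morphospecies II (n=126): 1/126=0.0079, 1/126=0.0079, 50/126=0.3968, 1/126=0.0079, 1/126=0.0079, 5/126=0.0397, 65/126=0.5159, 1/126=0.0079, 1/126=0.0079
Σ p₁ᵢp₂ᵢ = 0.000141 + 0.001089 + 0.052893 + 0.000386 + 0.002001 + 0.004411 + 0.091727 + 0.000773 + 0.000175 = 0.153596
Σp_1ᵢ² = 0.0178² + 0.1378² + 0.1333² + 0.0489² + 0.2533² + 0.1111² + 0.1778² + 0.0978² + 0.0222² = 0.000317 + 0.018989 + 0.017769 + 0.002391 + 0.064161 + 0.012343 + 0.031613 + 0.009565 + 0.000493 = 0.157641
Σp_2ᵢ² = 0.0079² + 0.0079² + 0.3968² + 0.0079² + 0.0079² + 0.0397² + 0.5159² + 0.0079² + 0.0079² = 0.000062 + 0.000062 + 0.157450 + 0.000062 + 0.000062 + 0.001576 + 0.266153 + 0.000062 + 0.000062 = 0.425551
O = 0.153596 / √(0.157641 × 0.425551) = 0.153596 / 0.2590063 = 0.5930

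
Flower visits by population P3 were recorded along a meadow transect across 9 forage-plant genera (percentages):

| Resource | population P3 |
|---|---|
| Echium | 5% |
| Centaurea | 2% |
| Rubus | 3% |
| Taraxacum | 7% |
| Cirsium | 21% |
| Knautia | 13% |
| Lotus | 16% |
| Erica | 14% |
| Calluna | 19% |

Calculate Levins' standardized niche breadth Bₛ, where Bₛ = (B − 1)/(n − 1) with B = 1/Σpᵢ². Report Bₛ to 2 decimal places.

0.70

Convert percentages to proportions (divide by 100).
Σpᵢ² = 0.05² + 0.02² + 0.03² + 0.07² + 0.21² + 0.13² + 0.16² + 0.14² + 0.19² = 0.0025 + 0.0004 + 0.0009 + 0.0049 + 0.0441 + 0.0169 + 0.0256 + 0.0196 + 0.0361 = 0.1510
B = 1 / 0.1510 = 6.6225
Bₛ = (B − 1)/(n − 1) = (6.6225 − 1)/(9 − 1) = 5.6225/8 = 0.7028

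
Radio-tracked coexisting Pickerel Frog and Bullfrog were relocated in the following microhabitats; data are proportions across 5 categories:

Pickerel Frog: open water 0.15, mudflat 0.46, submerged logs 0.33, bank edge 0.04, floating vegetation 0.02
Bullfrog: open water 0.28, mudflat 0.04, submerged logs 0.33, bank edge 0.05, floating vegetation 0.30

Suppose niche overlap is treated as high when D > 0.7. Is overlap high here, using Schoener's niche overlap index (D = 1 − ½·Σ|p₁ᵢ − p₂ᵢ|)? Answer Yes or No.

Σ|p₁ᵢ − p₂ᵢ| = 0.13 + 0.42 + 0.00 + 0.01 + 0.28 = 0.84
D = 1 − ½ × 0.84 = 1 − 0.420 = 0.5800
D = 0.5800 < 0.7 → No.

No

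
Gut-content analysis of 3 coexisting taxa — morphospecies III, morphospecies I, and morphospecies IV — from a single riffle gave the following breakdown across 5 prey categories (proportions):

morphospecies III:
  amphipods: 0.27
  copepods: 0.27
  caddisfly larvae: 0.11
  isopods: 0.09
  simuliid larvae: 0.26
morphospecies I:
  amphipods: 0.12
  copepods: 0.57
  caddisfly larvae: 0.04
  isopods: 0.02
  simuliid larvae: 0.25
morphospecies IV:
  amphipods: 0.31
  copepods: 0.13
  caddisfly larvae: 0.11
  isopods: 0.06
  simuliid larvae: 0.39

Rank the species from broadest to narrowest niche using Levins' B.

Σp_IIIᵢ² = 0.27² + 0.27² + 0.11² + 0.09² + 0.26² = 0.0729 + 0.0729 + 0.0121 + 0.0081 + 0.0676 = 0.2336
B_III = 1 / 0.2336 = 4.2808
Σp_Iᵢ² = 0.12² + 0.57² + 0.04² + 0.02² + 0.25² = 0.0144 + 0.3249 + 0.0016 + 0.0004 + 0.0625 = 0.4038
B_I = 1 / 0.4038 = 2.4765
Σp_IVᵢ² = 0.31² + 0.13² + 0.11² + 0.06² + 0.39² = 0.0961 + 0.0169 + 0.0121 + 0.0036 + 0.1521 = 0.2808
B_IV = 1 / 0.2808 = 3.5613
Ranking by B (broadest → narrowest): morphospecies III (4.28) > morphospecies IV (3.56) > morphospecies I (2.48)

morphospecies III > morphospecies IV > morphospecies I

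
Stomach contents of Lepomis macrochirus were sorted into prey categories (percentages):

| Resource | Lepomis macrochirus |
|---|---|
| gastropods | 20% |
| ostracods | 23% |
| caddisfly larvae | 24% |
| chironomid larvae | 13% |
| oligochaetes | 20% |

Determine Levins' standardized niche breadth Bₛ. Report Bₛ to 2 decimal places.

Convert percentages to proportions (divide by 100).
Σpᵢ² = 0.20² + 0.23² + 0.24² + 0.13² + 0.20² = 0.0400 + 0.0529 + 0.0576 + 0.0169 + 0.0400 = 0.2074
B = 1 / 0.2074 = 4.8216
Bₛ = (B − 1)/(n − 1) = (4.8216 − 1)/(5 − 1) = 3.8216/4 = 0.9554

0.96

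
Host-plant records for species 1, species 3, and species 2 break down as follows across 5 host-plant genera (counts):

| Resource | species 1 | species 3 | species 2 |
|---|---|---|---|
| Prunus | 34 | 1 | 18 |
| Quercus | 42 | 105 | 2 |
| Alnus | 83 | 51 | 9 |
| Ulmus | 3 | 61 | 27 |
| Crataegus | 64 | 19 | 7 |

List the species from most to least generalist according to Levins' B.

Proportions for species 1 (n=226): 34/226=0.1504, 42/226=0.1858, 83/226=0.3673, 3/226=0.0133, 64/226=0.2832
Proportions for species 3 (n=237): 1/237=0.0042, 105/237=0.4430, 51/237=0.2152, 61/237=0.2574, 19/237=0.0802
Proportions for species 2 (n=63): 18/63=0.2857, 2/63=0.0317, 9/63=0.1429, 27/63=0.4286, 7/63=0.1111
Σp_1ᵢ² = 0.1504² + 0.1858² + 0.3673² + 0.0133² + 0.2832² = 0.022620 + 0.034522 + 0.134909 + 0.000177 + 0.080202 = 0.272430
B_1 = 1 / 0.272430 = 3.6707
Σp_3ᵢ² = 0.0042² + 0.4430² + 0.2152² + 0.2574² + 0.0802² = 0.000018 + 0.196249 + 0.046311 + 0.066255 + 0.006432 = 0.315265
B_3 = 1 / 0.315265 = 3.1719
Σp_2ᵢ² = 0.2857² + 0.0317² + 0.1429² + 0.4286² + 0.1111² = 0.081624 + 0.001005 + 0.020420 + 0.183698 + 0.012343 = 0.299090
B_2 = 1 / 0.299090 = 3.3435
Ranking by B (broadest → narrowest): species 1 (3.67) > species 2 (3.34) > species 3 (3.17)

species 1 > species 2 > species 3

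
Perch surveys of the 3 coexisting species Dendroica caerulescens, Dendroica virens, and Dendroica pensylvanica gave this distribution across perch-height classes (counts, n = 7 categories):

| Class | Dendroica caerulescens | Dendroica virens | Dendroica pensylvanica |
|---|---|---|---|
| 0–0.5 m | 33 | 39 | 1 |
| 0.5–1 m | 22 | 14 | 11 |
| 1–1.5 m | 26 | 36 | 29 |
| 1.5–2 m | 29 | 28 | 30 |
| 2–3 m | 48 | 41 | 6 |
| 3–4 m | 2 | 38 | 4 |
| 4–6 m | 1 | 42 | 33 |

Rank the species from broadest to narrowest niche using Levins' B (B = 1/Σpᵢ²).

Dendroica virens > Dendroica caerulescens > Dendroica pensylvanica

Proportions for Dendroica caerulescens (n=161): 33/161=0.2050, 22/161=0.1366, 26/161=0.1615, 29/161=0.1801, 48/161=0.2981, 2/161=0.0124, 1/161=0.0062
Proportions for Dendroica virens (n=238): 39/238=0.1639, 14/238=0.0588, 36/238=0.1513, 28/238=0.1176, 41/238=0.1723, 38/238=0.1597, 42/238=0.1765
Proportions for Dendroica pensylvanica (n=114): 1/114=0.0088, 11/114=0.0965, 29/114=0.2544, 30/114=0.2632, 6/114=0.0526, 4/114=0.0351, 33/114=0.2895
Σp_caerᵢ² = 0.2050² + 0.1366² + 0.1615² + 0.1801² + 0.2981² + 0.0124² + 0.0062² = 0.042025 + 0.018660 + 0.026082 + 0.032436 + 0.088864 + 0.000154 + 0.000038 = 0.208259
B_caer = 1 / 0.208259 = 4.8017
Σp_vireᵢ² = 0.1639² + 0.0588² + 0.1513² + 0.1176² + 0.1723² + 0.1597² + 0.1765² = 0.026863 + 0.003457 + 0.022892 + 0.013830 + 0.029687 + 0.025504 + 0.031152 = 0.153385
B_vire = 1 / 0.153385 = 6.5195
Σp_pensᵢ² = 0.0088² + 0.0965² + 0.2544² + 0.2632² + 0.0526² + 0.0351² + 0.2895² = 0.000077 + 0.009312 + 0.064719 + 0.069274 + 0.002767 + 0.001232 + 0.083810 = 0.231191
B_pens = 1 / 0.231191 = 4.3254
Ranking by B (broadest → narrowest): Dendroica virens (6.52) > Dendroica caerulescens (4.80) > Dendroica pensylvanica (4.33)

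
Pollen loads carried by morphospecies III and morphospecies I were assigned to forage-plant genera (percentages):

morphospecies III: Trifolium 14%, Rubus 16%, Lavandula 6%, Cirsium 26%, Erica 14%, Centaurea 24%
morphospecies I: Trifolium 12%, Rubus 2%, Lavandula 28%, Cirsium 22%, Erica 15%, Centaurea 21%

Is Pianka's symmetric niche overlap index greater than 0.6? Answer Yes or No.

Convert percentages to proportions (divide by 100).
Σ p₁ᵢp₂ᵢ = 0.0168 + 0.0032 + 0.0168 + 0.0572 + 0.0210 + 0.0504 = 0.1654
Σp_1ᵢ² = 0.14² + 0.16² + 0.06² + 0.26² + 0.14² + 0.24² = 0.0196 + 0.0256 + 0.0036 + 0.0676 + 0.0196 + 0.0576 = 0.1936
Σp_2ᵢ² = 0.12² + 0.02² + 0.28² + 0.22² + 0.15² + 0.21² = 0.0144 + 0.0004 + 0.0784 + 0.0484 + 0.0225 + 0.0441 = 0.2082
O = 0.1654 / √(0.1936 × 0.2082) = 0.1654 / 0.20077 = 0.8238
O = 0.8238 > 0.6 → Yes.

Yes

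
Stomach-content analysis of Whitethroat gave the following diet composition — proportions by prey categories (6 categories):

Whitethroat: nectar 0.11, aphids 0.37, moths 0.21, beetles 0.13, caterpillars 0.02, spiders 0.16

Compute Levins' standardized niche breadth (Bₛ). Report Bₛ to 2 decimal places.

0.65

Σpᵢ² = 0.11² + 0.37² + 0.21² + 0.13² + 0.02² + 0.16² = 0.0121 + 0.1369 + 0.0441 + 0.0169 + 0.0004 + 0.0256 = 0.2360
B = 1 / 0.2360 = 4.2373
Bₛ = (B − 1)/(n − 1) = (4.2373 − 1)/(6 − 1) = 3.2373/5 = 0.6475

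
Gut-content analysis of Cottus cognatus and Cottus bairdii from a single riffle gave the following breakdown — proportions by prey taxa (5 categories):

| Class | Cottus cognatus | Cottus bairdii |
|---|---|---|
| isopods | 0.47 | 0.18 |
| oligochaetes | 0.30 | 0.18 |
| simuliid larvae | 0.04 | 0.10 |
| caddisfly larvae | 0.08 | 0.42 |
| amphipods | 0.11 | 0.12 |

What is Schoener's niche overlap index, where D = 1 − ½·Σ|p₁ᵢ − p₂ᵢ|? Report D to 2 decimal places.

0.59

Σ|p₁ᵢ − p₂ᵢ| = 0.29 + 0.12 + 0.06 + 0.34 + 0.01 = 0.82
D = 1 − ½ × 0.82 = 1 − 0.410 = 0.5900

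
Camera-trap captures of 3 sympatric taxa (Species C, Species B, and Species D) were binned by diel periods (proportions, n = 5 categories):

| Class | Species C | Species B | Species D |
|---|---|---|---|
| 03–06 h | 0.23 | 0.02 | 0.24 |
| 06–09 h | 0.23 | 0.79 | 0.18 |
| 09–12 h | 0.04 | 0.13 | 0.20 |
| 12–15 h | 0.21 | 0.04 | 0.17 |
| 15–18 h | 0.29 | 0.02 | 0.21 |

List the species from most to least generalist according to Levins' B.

Σp_Cᵢ² = 0.23² + 0.23² + 0.04² + 0.21² + 0.29² = 0.0529 + 0.0529 + 0.0016 + 0.0441 + 0.0841 = 0.2356
B_C = 1 / 0.2356 = 4.2445
Σp_Bᵢ² = 0.02² + 0.79² + 0.13² + 0.04² + 0.02² = 0.0004 + 0.6241 + 0.0169 + 0.0016 + 0.0004 = 0.6434
B_B = 1 / 0.6434 = 1.5542
Σp_Dᵢ² = 0.24² + 0.18² + 0.20² + 0.17² + 0.21² = 0.0576 + 0.0324 + 0.0400 + 0.0289 + 0.0441 = 0.2030
B_D = 1 / 0.2030 = 4.9261
Ranking by B (broadest → narrowest): Species D (4.93) > Species C (4.24) > Species B (1.55)

Species D > Species C > Species B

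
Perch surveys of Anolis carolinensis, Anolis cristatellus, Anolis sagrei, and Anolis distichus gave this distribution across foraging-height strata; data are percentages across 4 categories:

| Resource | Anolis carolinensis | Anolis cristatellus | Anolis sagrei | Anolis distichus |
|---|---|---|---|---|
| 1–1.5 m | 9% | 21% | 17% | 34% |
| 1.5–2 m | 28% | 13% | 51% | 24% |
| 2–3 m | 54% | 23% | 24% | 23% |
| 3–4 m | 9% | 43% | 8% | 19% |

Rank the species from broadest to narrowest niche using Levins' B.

Convert percentages to proportions (divide by 100).
Σp_caroᵢ² = 0.09² + 0.28² + 0.54² + 0.09² = 0.0081 + 0.0784 + 0.2916 + 0.0081 = 0.3862
B_caro = 1 / 0.3862 = 2.5893
Σp_crisᵢ² = 0.21² + 0.13² + 0.23² + 0.43² = 0.0441 + 0.0169 + 0.0529 + 0.1849 = 0.2988
B_cris = 1 / 0.2988 = 3.3467
Σp_sagrᵢ² = 0.17² + 0.51² + 0.24² + 0.08² = 0.0289 + 0.2601 + 0.0576 + 0.0064 = 0.3530
B_sagr = 1 / 0.3530 = 2.8329
Σp_distᵢ² = 0.34² + 0.24² + 0.23² + 0.19² = 0.1156 + 0.0576 + 0.0529 + 0.0361 = 0.2622
B_dist = 1 / 0.2622 = 3.8139
Ranking by B (broadest → narrowest): Anolis distichus (3.81) > Anolis cristatellus (3.35) > Anolis sagrei (2.83) > Anolis carolinensis (2.59)

Anolis distichus > Anolis cristatellus > Anolis sagrei > Anolis carolinensis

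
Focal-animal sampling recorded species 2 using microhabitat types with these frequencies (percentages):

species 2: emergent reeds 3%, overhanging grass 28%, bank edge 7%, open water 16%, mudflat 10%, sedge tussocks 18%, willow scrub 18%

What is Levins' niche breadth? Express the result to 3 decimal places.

Convert percentages to proportions (divide by 100).
Σpᵢ² = 0.03² + 0.28² + 0.07² + 0.16² + 0.10² + 0.18² + 0.18² = 0.0009 + 0.0784 + 0.0049 + 0.0256 + 0.0100 + 0.0324 + 0.0324 = 0.1846
B = 1 / 0.1846 = 5.41712

5.417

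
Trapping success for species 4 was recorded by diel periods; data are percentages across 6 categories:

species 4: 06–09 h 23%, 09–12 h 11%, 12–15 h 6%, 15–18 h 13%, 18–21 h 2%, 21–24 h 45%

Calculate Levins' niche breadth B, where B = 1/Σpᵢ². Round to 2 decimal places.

3.47

Convert percentages to proportions (divide by 100).
Σpᵢ² = 0.23² + 0.11² + 0.06² + 0.13² + 0.02² + 0.45² = 0.0529 + 0.0121 + 0.0036 + 0.0169 + 0.0004 + 0.2025 = 0.2884
B = 1 / 0.2884 = 3.4674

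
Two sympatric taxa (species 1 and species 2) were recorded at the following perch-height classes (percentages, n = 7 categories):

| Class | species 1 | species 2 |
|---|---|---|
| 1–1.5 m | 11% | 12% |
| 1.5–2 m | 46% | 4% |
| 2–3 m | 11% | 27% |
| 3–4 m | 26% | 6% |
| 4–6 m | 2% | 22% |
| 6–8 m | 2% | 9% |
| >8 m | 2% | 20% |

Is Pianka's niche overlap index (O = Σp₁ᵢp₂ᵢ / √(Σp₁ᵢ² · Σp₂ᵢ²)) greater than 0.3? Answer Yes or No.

Convert percentages to proportions (divide by 100).
Σ p₁ᵢp₂ᵢ = 0.0132 + 0.0184 + 0.0297 + 0.0156 + 0.0044 + 0.0018 + 0.0040 = 0.0871
Σp_1ᵢ² = 0.11² + 0.46² + 0.11² + 0.26² + 0.02² + 0.02² + 0.02² = 0.0121 + 0.2116 + 0.0121 + 0.0676 + 0.0004 + 0.0004 + 0.0004 = 0.3046
Σp_2ᵢ² = 0.12² + 0.04² + 0.27² + 0.06² + 0.22² + 0.09² + 0.20² = 0.0144 + 0.0016 + 0.0729 + 0.0036 + 0.0484 + 0.0081 + 0.0400 = 0.1890
O = 0.0871 / √(0.3046 × 0.1890) = 0.0871 / 0.23994 = 0.3630
O = 0.3630 > 0.3 → Yes.

Yes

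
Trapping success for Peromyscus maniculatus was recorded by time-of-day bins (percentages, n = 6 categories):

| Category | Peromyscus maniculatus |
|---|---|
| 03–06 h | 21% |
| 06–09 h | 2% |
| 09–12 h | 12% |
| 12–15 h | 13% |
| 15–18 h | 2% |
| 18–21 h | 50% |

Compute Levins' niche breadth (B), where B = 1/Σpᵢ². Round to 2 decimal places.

3.07

Convert percentages to proportions (divide by 100).
Σpᵢ² = 0.21² + 0.02² + 0.12² + 0.13² + 0.02² + 0.50² = 0.0441 + 0.0004 + 0.0144 + 0.0169 + 0.0004 + 0.2500 = 0.3262
B = 1 / 0.3262 = 3.0656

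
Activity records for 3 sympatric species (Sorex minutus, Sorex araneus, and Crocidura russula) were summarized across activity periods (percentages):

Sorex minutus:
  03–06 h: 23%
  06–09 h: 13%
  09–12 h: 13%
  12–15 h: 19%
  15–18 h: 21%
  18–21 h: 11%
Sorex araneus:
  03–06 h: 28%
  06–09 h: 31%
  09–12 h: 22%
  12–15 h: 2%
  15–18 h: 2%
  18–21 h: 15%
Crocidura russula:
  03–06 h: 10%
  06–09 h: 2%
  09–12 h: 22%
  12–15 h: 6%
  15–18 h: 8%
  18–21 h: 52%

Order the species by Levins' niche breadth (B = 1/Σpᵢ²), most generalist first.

Convert percentages to proportions (divide by 100).
Σp_minuᵢ² = 0.23² + 0.13² + 0.13² + 0.19² + 0.21² + 0.11² = 0.0529 + 0.0169 + 0.0169 + 0.0361 + 0.0441 + 0.0121 = 0.1790
B_minu = 1 / 0.1790 = 5.5866
Σp_aranᵢ² = 0.28² + 0.31² + 0.22² + 0.02² + 0.02² + 0.15² = 0.0784 + 0.0961 + 0.0484 + 0.0004 + 0.0004 + 0.0225 = 0.2462
B_aran = 1 / 0.2462 = 4.0617
Σp_russᵢ² = 0.10² + 0.02² + 0.22² + 0.06² + 0.08² + 0.52² = 0.0100 + 0.0004 + 0.0484 + 0.0036 + 0.0064 + 0.2704 = 0.3392
B_russ = 1 / 0.3392 = 2.9481
Ranking by B (broadest → narrowest): Sorex minutus (5.59) > Sorex araneus (4.06) > Crocidura russula (2.95)

Sorex minutus > Sorex araneus > Crocidura russula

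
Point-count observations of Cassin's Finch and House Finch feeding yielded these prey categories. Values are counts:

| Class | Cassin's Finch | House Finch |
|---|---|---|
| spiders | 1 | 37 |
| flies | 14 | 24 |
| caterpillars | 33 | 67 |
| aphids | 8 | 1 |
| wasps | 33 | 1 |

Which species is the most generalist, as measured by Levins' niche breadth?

Cassin's Finch

Proportions for Cassin's Finch (n=89): 1/89=0.0112, 14/89=0.1573, 33/89=0.3708, 8/89=0.0899, 33/89=0.3708
Proportions for House Finch (n=130): 37/130=0.2846, 24/130=0.1846, 67/130=0.5154, 1/130=0.0077, 1/130=0.0077
Σp_Cassᵢ² = 0.0112² + 0.1573² + 0.3708² + 0.0899² + 0.3708² = 0.000125 + 0.024743 + 0.137493 + 0.008082 + 0.137493 = 0.307936
B_Cass = 1 / 0.307936 = 3.2474
Σp_Housᵢ² = 0.2846² + 0.1846² + 0.5154² + 0.0077² + 0.0077² = 0.080997 + 0.034077 + 0.265637 + 0.000059 + 0.000059 = 0.380829
B_Hous = 1 / 0.380829 = 2.6259
Highest B → broadest niche (most generalist): Cassin's Finch (B = 3.25).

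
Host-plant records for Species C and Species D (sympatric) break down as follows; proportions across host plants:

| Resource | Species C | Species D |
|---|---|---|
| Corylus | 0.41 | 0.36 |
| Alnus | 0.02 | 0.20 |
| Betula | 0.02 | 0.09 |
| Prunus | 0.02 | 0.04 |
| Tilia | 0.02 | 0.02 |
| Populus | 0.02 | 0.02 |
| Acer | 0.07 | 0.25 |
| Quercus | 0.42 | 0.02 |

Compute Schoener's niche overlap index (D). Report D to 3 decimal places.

0.550

Σ|p₁ᵢ − p₂ᵢ| = 0.05 + 0.18 + 0.07 + 0.02 + 0.00 + 0.00 + 0.18 + 0.40 = 0.90
D = 1 − ½ × 0.90 = 1 − 0.450 = 0.55000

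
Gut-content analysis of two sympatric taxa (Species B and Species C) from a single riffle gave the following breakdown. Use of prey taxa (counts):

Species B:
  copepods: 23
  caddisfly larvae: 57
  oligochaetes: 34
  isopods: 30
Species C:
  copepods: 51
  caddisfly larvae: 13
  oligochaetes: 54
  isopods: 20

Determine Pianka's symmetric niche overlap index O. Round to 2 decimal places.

0.73

Proportions for Species B (n=144): 23/144=0.1597, 57/144=0.3958, 34/144=0.2361, 30/144=0.2083
Proportions for Species C (n=138): 51/138=0.3696, 13/138=0.0942, 54/138=0.3913, 20/138=0.1449
Σ p₁ᵢp₂ᵢ = 0.059025 + 0.037284 + 0.092386 + 0.030183 = 0.218878
Σp_1ᵢ² = 0.1597² + 0.3958² + 0.2361² + 0.2083² = 0.025504 + 0.156658 + 0.055743 + 0.043389 = 0.281294
Σp_2ᵢ² = 0.3696² + 0.0942² + 0.3913² + 0.1449² = 0.136604 + 0.008874 + 0.153116 + 0.020996 = 0.319590
O = 0.218878 / √(0.281294 × 0.319590) = 0.218878 / 0.2998312 = 0.7300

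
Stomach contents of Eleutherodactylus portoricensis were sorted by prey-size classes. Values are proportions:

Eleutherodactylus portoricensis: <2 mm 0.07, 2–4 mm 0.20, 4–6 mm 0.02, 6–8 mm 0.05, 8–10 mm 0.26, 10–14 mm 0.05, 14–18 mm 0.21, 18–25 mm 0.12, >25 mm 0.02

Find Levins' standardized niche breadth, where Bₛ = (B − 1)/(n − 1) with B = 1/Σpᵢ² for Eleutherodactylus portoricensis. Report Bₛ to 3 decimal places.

Σpᵢ² = 0.07² + 0.20² + 0.02² + 0.05² + 0.26² + 0.05² + 0.21² + 0.12² + 0.02² = 0.0049 + 0.0400 + 0.0004 + 0.0025 + 0.0676 + 0.0025 + 0.0441 + 0.0144 + 0.0004 = 0.1768
B = 1 / 0.1768 = 5.65611
Bₛ = (B − 1)/(n − 1) = (5.65611 − 1)/(9 − 1) = 4.65611/8 = 0.58201

0.582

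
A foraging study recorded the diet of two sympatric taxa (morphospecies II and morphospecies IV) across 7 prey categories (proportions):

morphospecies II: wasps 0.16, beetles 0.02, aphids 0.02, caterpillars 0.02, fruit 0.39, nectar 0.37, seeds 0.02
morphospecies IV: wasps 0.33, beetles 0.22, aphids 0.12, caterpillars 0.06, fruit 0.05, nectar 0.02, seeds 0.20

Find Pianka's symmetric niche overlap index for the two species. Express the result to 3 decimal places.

0.349

Σ p₁ᵢp₂ᵢ = 0.0528 + 0.0044 + 0.0024 + 0.0012 + 0.0195 + 0.0074 + 0.0040 = 0.0917
Σp_1ᵢ² = 0.16² + 0.02² + 0.02² + 0.02² + 0.39² + 0.37² + 0.02² = 0.0256 + 0.0004 + 0.0004 + 0.0004 + 0.1521 + 0.1369 + 0.0004 = 0.3162
Σp_2ᵢ² = 0.33² + 0.22² + 0.12² + 0.06² + 0.05² + 0.02² + 0.20² = 0.1089 + 0.0484 + 0.0144 + 0.0036 + 0.0025 + 0.0004 + 0.0400 = 0.2182
O = 0.0917 / √(0.3162 × 0.2182) = 0.0917 / 0.262669 = 0.34911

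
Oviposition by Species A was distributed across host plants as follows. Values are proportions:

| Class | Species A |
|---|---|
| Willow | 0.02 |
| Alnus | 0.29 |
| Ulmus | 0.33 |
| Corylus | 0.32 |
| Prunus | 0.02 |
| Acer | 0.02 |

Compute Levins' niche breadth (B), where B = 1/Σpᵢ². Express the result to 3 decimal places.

3.372

Σpᵢ² = 0.02² + 0.29² + 0.33² + 0.32² + 0.02² + 0.02² = 0.0004 + 0.0841 + 0.1089 + 0.1024 + 0.0004 + 0.0004 = 0.2966
B = 1 / 0.2966 = 3.37154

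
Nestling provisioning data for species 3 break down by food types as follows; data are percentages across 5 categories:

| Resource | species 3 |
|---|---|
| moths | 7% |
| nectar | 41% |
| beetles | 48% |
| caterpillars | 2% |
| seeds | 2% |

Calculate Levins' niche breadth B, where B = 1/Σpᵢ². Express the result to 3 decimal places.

Convert percentages to proportions (divide by 100).
Σpᵢ² = 0.07² + 0.41² + 0.48² + 0.02² + 0.02² = 0.0049 + 0.1681 + 0.2304 + 0.0004 + 0.0004 = 0.4042
B = 1 / 0.4042 = 2.47402

2.474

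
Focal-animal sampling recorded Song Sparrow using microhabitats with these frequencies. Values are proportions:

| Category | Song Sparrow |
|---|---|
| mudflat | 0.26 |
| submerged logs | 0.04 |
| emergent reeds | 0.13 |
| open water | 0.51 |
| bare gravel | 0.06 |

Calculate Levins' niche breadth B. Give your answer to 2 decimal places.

2.86

Σpᵢ² = 0.26² + 0.04² + 0.13² + 0.51² + 0.06² = 0.0676 + 0.0016 + 0.0169 + 0.2601 + 0.0036 = 0.3498
B = 1 / 0.3498 = 2.8588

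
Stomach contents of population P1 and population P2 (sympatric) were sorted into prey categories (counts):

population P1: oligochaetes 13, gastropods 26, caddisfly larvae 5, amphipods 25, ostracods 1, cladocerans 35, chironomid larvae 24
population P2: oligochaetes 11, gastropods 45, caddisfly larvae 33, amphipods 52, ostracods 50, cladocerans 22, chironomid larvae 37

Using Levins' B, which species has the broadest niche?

population P2

Proportions for population P1 (n=129): 13/129=0.1008, 26/129=0.2016, 5/129=0.0388, 25/129=0.1938, 1/129=0.0078, 35/129=0.2713, 24/129=0.1860
Proportions for population P2 (n=250): 11/250=0.0440, 45/250=0.1800, 33/250=0.1320, 52/250=0.2080, 50/250=0.2000, 22/250=0.0880, 37/250=0.1480
Σp_P1ᵢ² = 0.1008² + 0.2016² + 0.0388² + 0.1938² + 0.0078² + 0.2713² + 0.1860² = 0.010161 + 0.040643 + 0.001505 + 0.037558 + 0.000061 + 0.073604 + 0.034596 = 0.198128
B_P1 = 1 / 0.198128 = 5.0472
Σp_P2ᵢ² = 0.0440² + 0.1800² + 0.1320² + 0.2080² + 0.2000² + 0.0880² + 0.1480² = 0.001936 + 0.032400 + 0.017424 + 0.043264 + 0.040000 + 0.007744 + 0.021904 = 0.164672
B_P2 = 1 / 0.164672 = 6.0727
Highest B → broadest niche (most generalist): population P2 (B = 6.07).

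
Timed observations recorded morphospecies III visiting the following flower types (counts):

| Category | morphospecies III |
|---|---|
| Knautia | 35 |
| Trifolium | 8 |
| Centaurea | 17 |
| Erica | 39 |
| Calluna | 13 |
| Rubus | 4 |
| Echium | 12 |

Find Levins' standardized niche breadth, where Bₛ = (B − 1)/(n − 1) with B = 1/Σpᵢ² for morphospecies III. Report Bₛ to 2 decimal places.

0.63

Proportions for morphospecies III (n=128): 35/128=0.2734, 8/128=0.0625, 17/128=0.1328, 39/128=0.3047, 13/128=0.1016, 4/128=0.0313, 12/128=0.0938
Σpᵢ² = 0.2734² + 0.0625² + 0.1328² + 0.3047² + 0.1016² + 0.0313² + 0.0938² = 0.074748 + 0.003906 + 0.017636 + 0.092842 + 0.010323 + 0.000980 + 0.008798 = 0.209233
B = 1 / 0.209233 = 4.7794
Bₛ = (B − 1)/(n − 1) = (4.7794 − 1)/(7 − 1) = 3.7794/6 = 0.6299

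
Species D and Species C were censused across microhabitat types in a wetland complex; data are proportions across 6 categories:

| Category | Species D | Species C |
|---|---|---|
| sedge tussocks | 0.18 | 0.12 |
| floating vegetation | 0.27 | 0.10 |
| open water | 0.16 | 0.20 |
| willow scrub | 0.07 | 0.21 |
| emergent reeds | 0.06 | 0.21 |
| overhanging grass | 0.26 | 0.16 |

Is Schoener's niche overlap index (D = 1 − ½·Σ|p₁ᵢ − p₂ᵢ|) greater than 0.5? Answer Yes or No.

Yes

Σ|p₁ᵢ − p₂ᵢ| = 0.06 + 0.17 + 0.04 + 0.14 + 0.15 + 0.10 = 0.66
D = 1 − ½ × 0.66 = 1 − 0.330 = 0.6700
D = 0.6700 > 0.5 → Yes.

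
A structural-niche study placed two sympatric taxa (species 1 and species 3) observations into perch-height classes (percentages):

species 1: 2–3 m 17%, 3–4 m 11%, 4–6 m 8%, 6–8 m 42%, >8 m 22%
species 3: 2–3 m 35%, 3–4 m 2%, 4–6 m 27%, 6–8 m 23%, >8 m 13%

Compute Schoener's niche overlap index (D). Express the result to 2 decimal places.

0.63

Convert percentages to proportions (divide by 100).
Σ|p₁ᵢ − p₂ᵢ| = 0.18 + 0.09 + 0.19 + 0.19 + 0.09 = 0.74
D = 1 − ½ × 0.74 = 1 − 0.370 = 0.6300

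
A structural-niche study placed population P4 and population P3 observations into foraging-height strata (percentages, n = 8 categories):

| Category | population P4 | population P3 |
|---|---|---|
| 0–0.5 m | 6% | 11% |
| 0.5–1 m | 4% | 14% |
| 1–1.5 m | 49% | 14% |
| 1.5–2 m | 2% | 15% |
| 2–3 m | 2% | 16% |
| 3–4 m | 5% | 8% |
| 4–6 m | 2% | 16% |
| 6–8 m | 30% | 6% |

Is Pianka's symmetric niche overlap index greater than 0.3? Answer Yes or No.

Convert percentages to proportions (divide by 100).
Σ p₁ᵢp₂ᵢ = 0.0066 + 0.0056 + 0.0686 + 0.0030 + 0.0032 + 0.0040 + 0.0032 + 0.0180 = 0.1122
Σp_1ᵢ² = 0.06² + 0.04² + 0.49² + 0.02² + 0.02² + 0.05² + 0.02² + 0.30² = 0.0036 + 0.0016 + 0.2401 + 0.0004 + 0.0004 + 0.0025 + 0.0004 + 0.0900 = 0.3390
Σp_2ᵢ² = 0.11² + 0.14² + 0.14² + 0.15² + 0.16² + 0.08² + 0.16² + 0.06² = 0.0121 + 0.0196 + 0.0196 + 0.0225 + 0.0256 + 0.0064 + 0.0256 + 0.0036 = 0.1350
O = 0.1122 / √(0.3390 × 0.1350) = 0.1122 / 0.21393 = 0.5245
O = 0.5245 > 0.3 → Yes.

Yes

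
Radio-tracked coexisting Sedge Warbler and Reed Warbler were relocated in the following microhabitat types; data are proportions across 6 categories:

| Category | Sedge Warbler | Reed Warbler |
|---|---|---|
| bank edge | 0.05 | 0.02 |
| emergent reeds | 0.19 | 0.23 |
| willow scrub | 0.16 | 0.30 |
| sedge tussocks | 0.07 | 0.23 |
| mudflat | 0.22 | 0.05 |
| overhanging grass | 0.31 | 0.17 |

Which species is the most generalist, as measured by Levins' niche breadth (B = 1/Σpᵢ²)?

Σp_Sedgᵢ² = 0.05² + 0.19² + 0.16² + 0.07² + 0.22² + 0.31² = 0.0025 + 0.0361 + 0.0256 + 0.0049 + 0.0484 + 0.0961 = 0.2136
B_Sedg = 1 / 0.2136 = 4.6816
Σp_Reedᵢ² = 0.02² + 0.23² + 0.30² + 0.23² + 0.05² + 0.17² = 0.0004 + 0.0529 + 0.0900 + 0.0529 + 0.0025 + 0.0289 = 0.2276
B_Reed = 1 / 0.2276 = 4.3937
Highest B → broadest niche (most generalist): Sedge Warbler (B = 4.68).

Sedge Warbler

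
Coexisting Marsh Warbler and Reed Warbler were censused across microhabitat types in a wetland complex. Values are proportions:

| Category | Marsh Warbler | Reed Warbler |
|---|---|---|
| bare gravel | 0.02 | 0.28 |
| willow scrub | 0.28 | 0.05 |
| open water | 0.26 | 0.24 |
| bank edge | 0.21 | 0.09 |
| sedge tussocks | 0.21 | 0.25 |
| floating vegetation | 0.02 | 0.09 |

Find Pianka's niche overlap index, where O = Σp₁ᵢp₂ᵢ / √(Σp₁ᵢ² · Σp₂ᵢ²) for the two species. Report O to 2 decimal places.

Σ p₁ᵢp₂ᵢ = 0.0056 + 0.0140 + 0.0624 + 0.0189 + 0.0525 + 0.0018 = 0.1552
Σp_1ᵢ² = 0.02² + 0.28² + 0.26² + 0.21² + 0.21² + 0.02² = 0.0004 + 0.0784 + 0.0676 + 0.0441 + 0.0441 + 0.0004 = 0.2350
Σp_2ᵢ² = 0.28² + 0.05² + 0.24² + 0.09² + 0.25² + 0.09² = 0.0784 + 0.0025 + 0.0576 + 0.0081 + 0.0625 + 0.0081 = 0.2172
O = 0.1552 / √(0.2350 × 0.2172) = 0.1552 / 0.22592 = 0.6870

0.69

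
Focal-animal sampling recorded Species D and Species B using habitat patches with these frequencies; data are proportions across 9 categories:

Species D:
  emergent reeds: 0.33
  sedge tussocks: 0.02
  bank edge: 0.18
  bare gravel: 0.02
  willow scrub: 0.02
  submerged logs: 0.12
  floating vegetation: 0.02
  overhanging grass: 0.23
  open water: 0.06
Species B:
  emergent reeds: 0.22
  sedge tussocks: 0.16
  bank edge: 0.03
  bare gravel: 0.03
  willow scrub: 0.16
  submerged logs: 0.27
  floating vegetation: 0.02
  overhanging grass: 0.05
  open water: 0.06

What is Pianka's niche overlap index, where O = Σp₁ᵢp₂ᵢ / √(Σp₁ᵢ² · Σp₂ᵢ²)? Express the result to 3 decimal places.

0.676

Σ p₁ᵢp₂ᵢ = 0.0726 + 0.0032 + 0.0054 + 0.0006 + 0.0032 + 0.0324 + 0.0004 + 0.0115 + 0.0036 = 0.1329
Σp_1ᵢ² = 0.33² + 0.02² + 0.18² + 0.02² + 0.02² + 0.12² + 0.02² + 0.23² + 0.06² = 0.1089 + 0.0004 + 0.0324 + 0.0004 + 0.0004 + 0.0144 + 0.0004 + 0.0529 + 0.0036 = 0.2138
Σp_2ᵢ² = 0.22² + 0.16² + 0.03² + 0.03² + 0.16² + 0.27² + 0.02² + 0.05² + 0.06² = 0.0484 + 0.0256 + 0.0009 + 0.0009 + 0.0256 + 0.0729 + 0.0004 + 0.0025 + 0.0036 = 0.1808
O = 0.1329 / √(0.2138 × 0.1808) = 0.1329 / 0.196609 = 0.67596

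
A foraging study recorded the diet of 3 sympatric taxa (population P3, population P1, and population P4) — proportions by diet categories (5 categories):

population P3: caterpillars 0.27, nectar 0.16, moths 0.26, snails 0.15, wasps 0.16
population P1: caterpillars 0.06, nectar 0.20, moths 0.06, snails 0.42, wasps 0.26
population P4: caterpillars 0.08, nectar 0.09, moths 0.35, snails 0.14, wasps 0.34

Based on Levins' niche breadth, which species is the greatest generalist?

population P3

Σp_P3ᵢ² = 0.27² + 0.16² + 0.26² + 0.15² + 0.16² = 0.0729 + 0.0256 + 0.0676 + 0.0225 + 0.0256 = 0.2142
B_P3 = 1 / 0.2142 = 4.6685
Σp_P1ᵢ² = 0.06² + 0.20² + 0.06² + 0.42² + 0.26² = 0.0036 + 0.0400 + 0.0036 + 0.1764 + 0.0676 = 0.2912
B_P1 = 1 / 0.2912 = 3.4341
Σp_P4ᵢ² = 0.08² + 0.09² + 0.35² + 0.14² + 0.34² = 0.0064 + 0.0081 + 0.1225 + 0.0196 + 0.1156 = 0.2722
B_P4 = 1 / 0.2722 = 3.6738
Highest B → broadest niche (most generalist): population P3 (B = 4.67).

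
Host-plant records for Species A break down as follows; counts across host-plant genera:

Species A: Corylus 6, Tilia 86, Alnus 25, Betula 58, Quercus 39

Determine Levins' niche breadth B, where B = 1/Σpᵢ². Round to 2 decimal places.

Proportions for Species A (n=214): 6/214=0.0280, 86/214=0.4019, 25/214=0.1168, 58/214=0.2710, 39/214=0.1822
Σpᵢ² = 0.0280² + 0.4019² + 0.1168² + 0.2710² + 0.1822² = 0.000784 + 0.161524 + 0.013642 + 0.073441 + 0.033197 = 0.282588
B = 1 / 0.282588 = 3.5387

3.54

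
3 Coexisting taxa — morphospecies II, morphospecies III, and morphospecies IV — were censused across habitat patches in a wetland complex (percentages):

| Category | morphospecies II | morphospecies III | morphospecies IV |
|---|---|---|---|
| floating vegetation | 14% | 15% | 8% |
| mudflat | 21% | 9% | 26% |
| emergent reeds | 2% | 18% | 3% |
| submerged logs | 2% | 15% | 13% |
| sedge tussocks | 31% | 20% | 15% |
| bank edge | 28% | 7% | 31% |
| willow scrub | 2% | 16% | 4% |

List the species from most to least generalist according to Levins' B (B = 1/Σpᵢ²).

Convert percentages to proportions (divide by 100).
Σp_IIᵢ² = 0.14² + 0.21² + 0.02² + 0.02² + 0.31² + 0.28² + 0.02² = 0.0196 + 0.0441 + 0.0004 + 0.0004 + 0.0961 + 0.0784 + 0.0004 = 0.2394
B_II = 1 / 0.2394 = 4.1771
Σp_IIIᵢ² = 0.15² + 0.09² + 0.18² + 0.15² + 0.20² + 0.07² + 0.16² = 0.0225 + 0.0081 + 0.0324 + 0.0225 + 0.0400 + 0.0049 + 0.0256 = 0.1560
B_III = 1 / 0.1560 = 6.4103
Σp_IVᵢ² = 0.08² + 0.26² + 0.03² + 0.13² + 0.15² + 0.31² + 0.04² = 0.0064 + 0.0676 + 0.0009 + 0.0169 + 0.0225 + 0.0961 + 0.0016 = 0.2120
B_IV = 1 / 0.2120 = 4.7170
Ranking by B (broadest → narrowest): morphospecies III (6.41) > morphospecies IV (4.72) > morphospecies II (4.18)

morphospecies III > morphospecies IV > morphospecies II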